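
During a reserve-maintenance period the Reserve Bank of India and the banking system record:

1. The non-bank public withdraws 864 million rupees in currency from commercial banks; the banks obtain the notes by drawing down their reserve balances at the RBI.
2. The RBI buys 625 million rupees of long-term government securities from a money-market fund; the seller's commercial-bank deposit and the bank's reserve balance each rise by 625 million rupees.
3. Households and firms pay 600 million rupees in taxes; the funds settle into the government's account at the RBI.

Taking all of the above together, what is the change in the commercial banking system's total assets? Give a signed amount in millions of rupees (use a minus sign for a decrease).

-839 million

Currency withdrawal 864 million rupees: bank balance sheets shrink → −864M.
Asset purchase (from non-banks) 625 million rupees: bank balance sheets expand → +625M.
Government account inflow 600 million rupees: bank balance sheets shrink → −600M.
Net: −864 + 625 − 600 = -839 million.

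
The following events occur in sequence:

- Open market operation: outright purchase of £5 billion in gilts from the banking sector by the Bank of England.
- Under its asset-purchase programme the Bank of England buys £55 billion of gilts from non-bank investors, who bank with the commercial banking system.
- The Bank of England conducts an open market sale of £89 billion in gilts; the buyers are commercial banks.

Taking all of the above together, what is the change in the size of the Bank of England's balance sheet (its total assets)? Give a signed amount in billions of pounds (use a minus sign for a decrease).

Bank of England balance sheet:
  Assets:      Securities −£29B
  Liabilities: Bank reserves −£29B
Change in total Bank of England assets = -£29 billion.

-£29 billion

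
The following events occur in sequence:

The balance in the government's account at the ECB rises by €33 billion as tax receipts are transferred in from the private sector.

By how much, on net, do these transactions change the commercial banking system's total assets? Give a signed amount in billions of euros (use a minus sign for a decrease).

ECB balance sheet:
  Assets:      no change
  Liabilities: Bank reserves −€33B, Government deposits +€33B
Commercial banking system:
  Assets:      Reserves at CB −€33B
  Liabilities: Checkable deposits −€33B
Change in total bank assets = -€33 billion.

-€33 billion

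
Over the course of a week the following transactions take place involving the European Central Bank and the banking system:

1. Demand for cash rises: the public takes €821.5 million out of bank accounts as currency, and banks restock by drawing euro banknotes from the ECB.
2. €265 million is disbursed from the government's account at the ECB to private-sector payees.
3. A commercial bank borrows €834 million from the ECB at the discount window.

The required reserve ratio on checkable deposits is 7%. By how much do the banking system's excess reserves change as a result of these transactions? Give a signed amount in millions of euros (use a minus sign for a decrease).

+€316.455 million

Currency withdrawal €821.5 million: reserves −€821.5M, deposits −€821.5M.
Government spending €265 million: reserves +€265M, deposits +€265M.
Discount-window loan €834 million: reserves +€834M, deposits 0.
Totals: Δreserves = +€277.5M, Δdeposits = −€556.5M.
Δrequired reserves = 7% × −€556.5M = −€38.955M.
Δexcess reserves = Δreserves − Δrequired = +€277.5M − (−€38.955M) = +€316.455 million.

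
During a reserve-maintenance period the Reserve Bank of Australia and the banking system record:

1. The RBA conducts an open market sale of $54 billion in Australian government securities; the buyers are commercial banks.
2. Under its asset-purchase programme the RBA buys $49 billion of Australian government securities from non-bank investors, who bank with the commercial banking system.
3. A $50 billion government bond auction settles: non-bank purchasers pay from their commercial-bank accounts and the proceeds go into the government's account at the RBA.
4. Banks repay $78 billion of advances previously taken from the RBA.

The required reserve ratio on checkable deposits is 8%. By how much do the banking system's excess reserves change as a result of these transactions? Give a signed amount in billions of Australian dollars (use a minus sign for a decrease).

OMO sale (to banks) $54 billion: reserves −$54B, deposits 0.
Asset purchase (from non-banks) $49 billion: reserves +$49B, deposits +$49B.
Government account inflow $50 billion: reserves −$50B, deposits −$50B.
Discount-window repayment $78 billion: reserves −$78B, deposits 0.
Totals: Δreserves = −$133B, Δdeposits = −$1B.
Δrequired reserves = 8% × −$1B = −$0.08B.
Δexcess reserves = Δreserves − Δrequired = −$133B − (−$0.08B) = -$132.92 billion.

-$132.92 billion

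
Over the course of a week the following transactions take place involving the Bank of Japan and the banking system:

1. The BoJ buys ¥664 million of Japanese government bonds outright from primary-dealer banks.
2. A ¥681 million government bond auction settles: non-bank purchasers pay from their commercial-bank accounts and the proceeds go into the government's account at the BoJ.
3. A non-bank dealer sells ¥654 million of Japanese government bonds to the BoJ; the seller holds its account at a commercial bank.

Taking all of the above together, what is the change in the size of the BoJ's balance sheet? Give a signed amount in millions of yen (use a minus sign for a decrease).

+¥1318 million

OMO purchase (from banks) ¥664 million: a BoJ asset is acquired → +¥664M.
Government account inflow ¥681 million: only the composition of liabilities changes → 0.
Asset purchase (from non-banks) ¥654 million: a BoJ asset is acquired → +¥654M.
Net: 664 + 0 + 654 = +¥1318 million.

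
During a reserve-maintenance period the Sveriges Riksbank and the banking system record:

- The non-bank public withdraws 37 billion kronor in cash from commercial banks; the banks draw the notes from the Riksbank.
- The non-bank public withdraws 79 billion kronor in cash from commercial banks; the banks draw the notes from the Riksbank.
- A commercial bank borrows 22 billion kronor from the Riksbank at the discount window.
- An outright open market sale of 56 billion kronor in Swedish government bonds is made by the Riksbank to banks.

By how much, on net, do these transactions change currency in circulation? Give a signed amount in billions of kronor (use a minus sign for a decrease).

+116 billion

Currency withdrawal 37 billion kronor: notes leave the central bank → +37B.
Currency withdrawal 79 billion kronor: notes leave the central bank → +79B.
Discount-window loan 22 billion kronor: no currency enters or leaves circulation → 0.
OMO sale (to banks) 56 billion kronor: no currency enters or leaves circulation → 0.
Net: 37 + 79 + 0 + 0 = +116 billion.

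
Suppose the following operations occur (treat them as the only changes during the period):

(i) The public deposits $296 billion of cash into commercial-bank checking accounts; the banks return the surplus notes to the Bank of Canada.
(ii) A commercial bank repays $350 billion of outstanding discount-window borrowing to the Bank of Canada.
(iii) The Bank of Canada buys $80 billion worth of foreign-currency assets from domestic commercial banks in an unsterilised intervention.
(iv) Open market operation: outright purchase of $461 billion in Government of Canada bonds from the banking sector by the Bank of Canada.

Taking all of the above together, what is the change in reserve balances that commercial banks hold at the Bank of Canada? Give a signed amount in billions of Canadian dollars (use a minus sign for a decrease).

+$487 billion

Currency deposit $296 billion: returned notes are swapped for reserve credit → +$296B.
Discount-window repayment $350 billion: repayment is debited from reserves → −$350B.
FX purchase $80 billion: the Bank of Canada pays by crediting reserve accounts → +$80B.
OMO purchase (from banks) $461 billion: the Bank of Canada pays by crediting reserve accounts → +$461B.
Net: 296 − 350 + 80 + 461 = +$487 billion.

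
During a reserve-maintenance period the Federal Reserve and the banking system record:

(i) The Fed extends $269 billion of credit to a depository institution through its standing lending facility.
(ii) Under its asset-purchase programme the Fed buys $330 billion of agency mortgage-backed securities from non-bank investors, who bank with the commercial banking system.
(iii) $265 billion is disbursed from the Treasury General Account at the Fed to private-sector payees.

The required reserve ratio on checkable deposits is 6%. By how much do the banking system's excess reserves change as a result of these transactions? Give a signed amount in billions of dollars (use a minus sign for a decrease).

+$828.3 billion

Discount-window loan $269 billion: reserves +$269B, deposits 0.
Asset purchase (from non-banks) $330 billion: reserves +$330B, deposits +$330B.
Government spending $265 billion: reserves +$265B, deposits +$265B.
Totals: Δreserves = +$864B, Δdeposits = +$595B.
Δrequired reserves = 6% × +$595B = +$35.7B.
Δexcess reserves = Δreserves − Δrequired = +$864B − (+$35.7B) = +$828.3 billion.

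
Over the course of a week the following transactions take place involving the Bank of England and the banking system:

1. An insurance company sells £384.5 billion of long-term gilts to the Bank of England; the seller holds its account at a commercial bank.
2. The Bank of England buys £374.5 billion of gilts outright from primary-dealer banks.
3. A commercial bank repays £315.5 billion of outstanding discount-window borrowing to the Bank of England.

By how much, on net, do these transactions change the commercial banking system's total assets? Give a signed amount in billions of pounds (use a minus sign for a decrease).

+£69 billion

Bank of England balance sheet:
  Assets:      Securities +£759B, Loans to banks −£315.5B
  Liabilities: Bank reserves +£443.5B
Commercial banking system:
  Assets:      Reserves at CB +£443.5B, Securities −£374.5B
  Liabilities: Checkable deposits +£384.5B, Borrowings from CB −£315.5B
Change in total bank assets = +£69 billion.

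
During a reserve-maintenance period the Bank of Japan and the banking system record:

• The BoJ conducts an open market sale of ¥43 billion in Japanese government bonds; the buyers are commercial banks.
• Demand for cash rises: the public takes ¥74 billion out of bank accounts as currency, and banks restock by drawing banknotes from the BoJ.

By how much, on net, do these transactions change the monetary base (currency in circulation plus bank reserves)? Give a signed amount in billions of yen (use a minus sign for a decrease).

OMO sale (to banks) ¥43 billion: BoJ balance sheet contracts → −¥43B.
Currency withdrawal ¥74 billion: just a shift between currency and reserves — both are base money → 0.
Net: −43 + 0 = -¥43 billion.

-¥43 billion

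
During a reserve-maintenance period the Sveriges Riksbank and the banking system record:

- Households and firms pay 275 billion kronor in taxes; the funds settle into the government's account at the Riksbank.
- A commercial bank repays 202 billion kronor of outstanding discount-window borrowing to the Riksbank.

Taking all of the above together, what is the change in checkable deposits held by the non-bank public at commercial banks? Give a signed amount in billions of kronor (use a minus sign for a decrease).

-275 billion

Riksbank balance sheet:
  Assets:      Loans to banks −202B
  Liabilities: Bank reserves −477B, Government deposits +275B
Commercial banking system:
  Assets:      Reserves at CB −477B
  Liabilities: Checkable deposits −275B, Borrowings from CB −202B
So the change in checkable deposits held by the non-bank public at commercial banks is -275 billion.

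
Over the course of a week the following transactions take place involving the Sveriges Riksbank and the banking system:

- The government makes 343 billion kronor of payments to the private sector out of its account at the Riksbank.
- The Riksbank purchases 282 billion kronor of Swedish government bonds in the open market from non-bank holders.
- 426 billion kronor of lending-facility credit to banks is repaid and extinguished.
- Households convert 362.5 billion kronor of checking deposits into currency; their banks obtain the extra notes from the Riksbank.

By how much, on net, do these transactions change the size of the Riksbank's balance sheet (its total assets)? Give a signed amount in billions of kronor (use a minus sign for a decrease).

-144 billion

Riksbank balance sheet:
  Assets:      Securities +282B, Loans to banks −426B
  Liabilities: Bank reserves −163.5B, Currency in circulation +362.5B, Government deposits −343B
Change in total Riksbank assets = -144 billion.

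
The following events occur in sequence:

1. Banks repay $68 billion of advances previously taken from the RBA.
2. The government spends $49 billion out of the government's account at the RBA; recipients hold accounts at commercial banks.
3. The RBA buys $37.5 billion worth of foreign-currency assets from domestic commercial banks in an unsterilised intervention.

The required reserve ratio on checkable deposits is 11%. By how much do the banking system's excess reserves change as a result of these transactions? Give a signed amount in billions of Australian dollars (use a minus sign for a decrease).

Discount-window repayment $68 billion: reserves −$68B, deposits 0.
Government spending $49 billion: reserves +$49B, deposits +$49B.
FX purchase $37.5 billion: reserves +$37.5B, deposits 0.
Totals: Δreserves = +$18.5B, Δdeposits = +$49B.
Δrequired reserves = 11% × +$49B = +$5.39B.
Δexcess reserves = Δreserves − Δrequired = +$18.5B − (+$5.39B) = +$13.11 billion.

+$13.11 billion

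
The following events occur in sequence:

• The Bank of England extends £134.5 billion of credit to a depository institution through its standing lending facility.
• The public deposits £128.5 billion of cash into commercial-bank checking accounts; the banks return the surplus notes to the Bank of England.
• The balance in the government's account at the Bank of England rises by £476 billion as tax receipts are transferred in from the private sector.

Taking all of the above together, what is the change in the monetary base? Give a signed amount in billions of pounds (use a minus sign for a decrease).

Discount-window loan £134.5 billion: Bank of England balance sheet expands → +£134.5B.
Currency deposit £128.5 billion: just a shift between currency and reserves — both are base money → 0.
Government account inflow £476 billion: reserves shift to a non-base liability → −£476B.
Net: 134.5 + 0 − 476 = -£341.5 billion.

-£341.5 billion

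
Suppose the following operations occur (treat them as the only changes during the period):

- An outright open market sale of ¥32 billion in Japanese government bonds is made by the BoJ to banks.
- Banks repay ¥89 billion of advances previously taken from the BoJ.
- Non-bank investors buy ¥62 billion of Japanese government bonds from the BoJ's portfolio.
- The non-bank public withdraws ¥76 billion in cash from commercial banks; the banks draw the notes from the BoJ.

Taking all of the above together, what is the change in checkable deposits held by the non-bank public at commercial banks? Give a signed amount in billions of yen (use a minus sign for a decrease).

-¥138 billion

OMO sale (to banks) ¥32 billion: the counterparty is a bank, so public deposits are unchanged → 0.
Discount-window repayment ¥89 billion: the counterparty is a bank, so public deposits are unchanged → 0.
Asset sale (to non-banks) ¥62 billion: non-bank counterparties' bank balances fall → −¥62B.
Currency withdrawal ¥76 billion: non-bank counterparties' bank balances fall → −¥76B.
Net: 0 + 0 − 62 − 76 = -¥138 billion.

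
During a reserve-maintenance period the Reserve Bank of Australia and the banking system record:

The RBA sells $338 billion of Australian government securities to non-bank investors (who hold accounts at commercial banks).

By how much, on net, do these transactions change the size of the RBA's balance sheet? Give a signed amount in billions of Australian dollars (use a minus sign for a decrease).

-$338 billion

Asset sale (to non-banks) $338 billion: an RBA asset is shed → −$338B.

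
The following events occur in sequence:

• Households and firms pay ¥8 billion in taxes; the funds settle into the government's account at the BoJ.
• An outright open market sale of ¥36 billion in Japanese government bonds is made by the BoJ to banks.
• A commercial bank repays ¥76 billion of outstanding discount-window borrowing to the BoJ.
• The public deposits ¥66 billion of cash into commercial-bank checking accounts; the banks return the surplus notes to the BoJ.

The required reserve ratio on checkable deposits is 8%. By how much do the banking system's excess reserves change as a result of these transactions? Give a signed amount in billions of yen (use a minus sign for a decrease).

Government account inflow ¥8 billion: reserves −¥8B, deposits −¥8B.
OMO sale (to banks) ¥36 billion: reserves −¥36B, deposits 0.
Discount-window repayment ¥76 billion: reserves −¥76B, deposits 0.
Currency deposit ¥66 billion: reserves +¥66B, deposits +¥66B.
Totals: Δreserves = −¥54B, Δdeposits = +¥58B.
Δrequired reserves = 8% × +¥58B = +¥4.64B.
Δexcess reserves = Δreserves − Δrequired = −¥54B − (+¥4.64B) = -¥58.64 billion.

-¥58.64 billion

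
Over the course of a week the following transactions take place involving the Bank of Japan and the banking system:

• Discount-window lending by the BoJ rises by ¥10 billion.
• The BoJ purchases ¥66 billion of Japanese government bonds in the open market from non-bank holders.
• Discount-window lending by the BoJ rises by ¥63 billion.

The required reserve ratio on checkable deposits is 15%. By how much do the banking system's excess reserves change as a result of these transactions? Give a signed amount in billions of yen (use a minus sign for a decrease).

+¥129.1 billion

Discount-window loan ¥10 billion: reserves +¥10B, deposits 0.
Asset purchase (from non-banks) ¥66 billion: reserves +¥66B, deposits +¥66B.
Discount-window loan ¥63 billion: reserves +¥63B, deposits 0.
Totals: Δreserves = +¥139B, Δdeposits = +¥66B.
Δrequired reserves = 15% × +¥66B = +¥9.9B.
Δexcess reserves = Δreserves − Δrequired = +¥139B − (+¥9.9B) = +¥129.1 billion.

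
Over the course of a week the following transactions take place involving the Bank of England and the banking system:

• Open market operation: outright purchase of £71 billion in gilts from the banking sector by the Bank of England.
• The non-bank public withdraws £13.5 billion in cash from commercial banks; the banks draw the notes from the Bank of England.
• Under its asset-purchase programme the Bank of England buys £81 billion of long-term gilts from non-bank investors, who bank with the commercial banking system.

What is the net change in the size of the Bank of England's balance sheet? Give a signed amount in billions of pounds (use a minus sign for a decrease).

+£152 billion

OMO purchase (from banks) £71 billion: a Bank of England asset is acquired → +£71B.
Currency withdrawal £13.5 billion: only the composition of liabilities changes → 0.
Asset purchase (from non-banks) £81 billion: a Bank of England asset is acquired → +£81B.
Net: 71 + 0 + 81 = +£152 billion.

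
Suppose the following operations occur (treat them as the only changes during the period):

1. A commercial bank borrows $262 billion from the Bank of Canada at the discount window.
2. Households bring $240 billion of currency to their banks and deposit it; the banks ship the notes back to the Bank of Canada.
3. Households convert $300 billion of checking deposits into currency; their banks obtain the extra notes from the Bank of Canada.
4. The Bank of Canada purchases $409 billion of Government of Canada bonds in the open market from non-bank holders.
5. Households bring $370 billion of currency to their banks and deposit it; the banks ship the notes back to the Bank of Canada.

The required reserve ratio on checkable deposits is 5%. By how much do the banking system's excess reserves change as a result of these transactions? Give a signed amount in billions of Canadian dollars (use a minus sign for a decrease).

Discount-window loan $262 billion: reserves +$262B, deposits 0.
Currency deposit $240 billion: reserves +$240B, deposits +$240B.
Currency withdrawal $300 billion: reserves −$300B, deposits −$300B.
Asset purchase (from non-banks) $409 billion: reserves +$409B, deposits +$409B.
Currency deposit $370 billion: reserves +$370B, deposits +$370B.
Totals: Δreserves = +$981B, Δdeposits = +$719B.
Δrequired reserves = 5% × +$719B = +$35.95B.
Δexcess reserves = Δreserves − Δrequired = +$981B − (+$35.95B) = +$945.05 billion.

+$945.05 billion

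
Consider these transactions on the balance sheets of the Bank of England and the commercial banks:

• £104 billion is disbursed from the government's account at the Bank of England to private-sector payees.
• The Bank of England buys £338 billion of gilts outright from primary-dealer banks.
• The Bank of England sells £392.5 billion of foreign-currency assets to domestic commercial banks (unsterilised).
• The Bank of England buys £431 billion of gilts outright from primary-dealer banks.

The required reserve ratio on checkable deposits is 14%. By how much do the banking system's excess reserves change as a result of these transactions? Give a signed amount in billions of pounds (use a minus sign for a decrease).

Government spending £104 billion: reserves +£104B, deposits +£104B.
OMO purchase (from banks) £338 billion: reserves +£338B, deposits 0.
FX sale £392.5 billion: reserves −£392.5B, deposits 0.
OMO purchase (from banks) £431 billion: reserves +£431B, deposits 0.
Totals: Δreserves = +£480.5B, Δdeposits = +£104B.
Δrequired reserves = 14% × +£104B = +£14.56B.
Δexcess reserves = Δreserves − Δrequired = +£480.5B − (+£14.56B) = +£465.94 billion.

+£465.94 billion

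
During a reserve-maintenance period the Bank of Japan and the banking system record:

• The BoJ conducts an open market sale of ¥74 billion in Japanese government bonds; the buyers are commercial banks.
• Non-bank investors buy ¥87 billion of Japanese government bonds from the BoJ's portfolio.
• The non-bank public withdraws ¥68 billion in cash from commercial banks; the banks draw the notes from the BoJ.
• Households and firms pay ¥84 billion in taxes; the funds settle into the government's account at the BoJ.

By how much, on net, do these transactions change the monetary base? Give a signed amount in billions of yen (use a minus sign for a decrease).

-¥245 billion

BoJ balance sheet:
  Assets:      Securities −¥161B
  Liabilities: Bank reserves −¥313B, Currency in circulation +¥68B, Government deposits +¥84B
Commercial banking system:
  Assets:      Reserves at CB −¥313B, Securities +¥74B
  Liabilities: Checkable deposits −¥239B
Monetary base = currency + reserves: +¥68B + (−¥313B) = -¥245 billion.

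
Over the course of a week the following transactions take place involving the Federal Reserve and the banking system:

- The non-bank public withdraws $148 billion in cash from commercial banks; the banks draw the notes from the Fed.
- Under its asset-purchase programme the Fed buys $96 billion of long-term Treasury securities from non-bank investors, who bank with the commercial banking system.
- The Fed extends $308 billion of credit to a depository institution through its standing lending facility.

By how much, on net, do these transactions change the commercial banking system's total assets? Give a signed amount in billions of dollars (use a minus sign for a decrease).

Currency withdrawal $148 billion: bank balance sheets shrink → −$148B.
Asset purchase (from non-banks) $96 billion: bank balance sheets expand → +$96B.
Discount-window loan $308 billion: bank balance sheets expand → +$308B.
Net: −148 + 96 + 308 = +$256 billion.

+$256 billion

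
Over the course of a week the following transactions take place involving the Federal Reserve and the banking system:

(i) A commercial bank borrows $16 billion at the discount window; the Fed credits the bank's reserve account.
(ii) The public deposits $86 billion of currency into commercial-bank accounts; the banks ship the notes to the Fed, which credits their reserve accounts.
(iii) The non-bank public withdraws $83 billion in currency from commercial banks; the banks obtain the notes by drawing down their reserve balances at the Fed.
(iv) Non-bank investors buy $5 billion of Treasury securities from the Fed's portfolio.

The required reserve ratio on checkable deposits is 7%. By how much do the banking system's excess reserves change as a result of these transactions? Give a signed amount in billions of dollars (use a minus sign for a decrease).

Discount-window loan $16 billion: reserves +$16B, deposits 0.
Currency deposit $86 billion: reserves +$86B, deposits +$86B.
Currency withdrawal $83 billion: reserves −$83B, deposits −$83B.
Asset sale (to non-banks) $5 billion: reserves −$5B, deposits −$5B.
Totals: Δreserves = +$14B, Δdeposits = −$2B.
Δrequired reserves = 7% × −$2B = −$0.14B.
Δexcess reserves = Δreserves − Δrequired = +$14B − (−$0.14B) = +$14.14 billion.

+$14.14 billion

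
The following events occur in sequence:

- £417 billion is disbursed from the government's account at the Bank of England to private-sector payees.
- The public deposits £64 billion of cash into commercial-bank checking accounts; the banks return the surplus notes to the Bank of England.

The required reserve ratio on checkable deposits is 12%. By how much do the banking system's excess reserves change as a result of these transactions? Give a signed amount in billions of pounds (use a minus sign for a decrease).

+£423.28 billion

Government spending £417 billion: reserves +£417B, deposits +£417B.
Currency deposit £64 billion: reserves +£64B, deposits +£64B.
Totals: Δreserves = +£481B, Δdeposits = +£481B.
Δrequired reserves = 12% × +£481B = +£57.72B.
Δexcess reserves = Δreserves − Δrequired = +£481B − (+£57.72B) = +£423.28 billion.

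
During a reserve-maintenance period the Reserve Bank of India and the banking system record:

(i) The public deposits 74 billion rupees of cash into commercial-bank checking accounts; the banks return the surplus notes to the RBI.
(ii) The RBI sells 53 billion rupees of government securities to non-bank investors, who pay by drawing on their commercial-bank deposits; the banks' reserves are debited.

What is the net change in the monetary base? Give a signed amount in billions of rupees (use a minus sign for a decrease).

RBI balance sheet:
  Assets:      Securities −53B
  Liabilities: Bank reserves +21B, Currency in circulation −74B
Monetary base = currency + reserves: −74B + (+21B) = -53 billion.

-53 billion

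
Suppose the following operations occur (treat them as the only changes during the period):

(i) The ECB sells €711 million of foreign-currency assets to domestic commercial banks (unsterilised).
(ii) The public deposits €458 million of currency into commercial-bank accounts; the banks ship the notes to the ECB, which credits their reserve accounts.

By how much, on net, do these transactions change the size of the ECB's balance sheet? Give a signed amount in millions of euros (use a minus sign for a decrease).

-€711 million

ECB balance sheet:
  Assets:      Foreign assets −€711M
  Liabilities: Bank reserves −€253M, Currency in circulation −€458M
Commercial banking system:
  Assets:      Reserves at CB −€253M, Foreign assets +€711M
  Liabilities: Checkable deposits +€458M
Change in total ECB assets = -€711 million.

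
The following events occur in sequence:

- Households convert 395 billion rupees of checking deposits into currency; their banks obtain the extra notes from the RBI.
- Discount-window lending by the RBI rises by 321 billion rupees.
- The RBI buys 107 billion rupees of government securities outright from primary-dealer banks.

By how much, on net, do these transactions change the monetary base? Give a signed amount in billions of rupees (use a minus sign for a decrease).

+428 billion

RBI balance sheet:
  Assets:      Securities +107B, Loans to banks +321B
  Liabilities: Bank reserves +33B, Currency in circulation +395B
Monetary base = currency + reserves: +395B + (+33B) = +428 billion.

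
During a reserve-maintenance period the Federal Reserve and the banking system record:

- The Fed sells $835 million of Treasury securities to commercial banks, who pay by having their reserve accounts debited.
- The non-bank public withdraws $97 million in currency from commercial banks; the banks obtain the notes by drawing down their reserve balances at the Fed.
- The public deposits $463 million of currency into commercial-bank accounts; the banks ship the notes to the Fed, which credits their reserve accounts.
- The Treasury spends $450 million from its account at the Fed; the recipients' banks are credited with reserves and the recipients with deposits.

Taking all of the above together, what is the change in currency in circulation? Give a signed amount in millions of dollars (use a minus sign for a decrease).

-$366 million

Fed balance sheet:
  Assets:      Securities −$835M
  Liabilities: Bank reserves −$19M, Currency in circulation −$366M, Government deposits −$450M
So the change in currency in circulation is -$366 million.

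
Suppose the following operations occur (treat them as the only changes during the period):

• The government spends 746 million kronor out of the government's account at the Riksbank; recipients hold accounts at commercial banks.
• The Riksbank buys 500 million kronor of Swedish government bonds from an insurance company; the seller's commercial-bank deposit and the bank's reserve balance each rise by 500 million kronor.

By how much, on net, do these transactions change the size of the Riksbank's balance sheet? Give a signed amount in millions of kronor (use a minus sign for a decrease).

+500 million

Government spending 746 million kronor: only the composition of liabilities changes → 0.
Asset purchase (from non-banks) 500 million kronor: a Riksbank asset is acquired → +500M.
Net: 0 + 500 = +500 million.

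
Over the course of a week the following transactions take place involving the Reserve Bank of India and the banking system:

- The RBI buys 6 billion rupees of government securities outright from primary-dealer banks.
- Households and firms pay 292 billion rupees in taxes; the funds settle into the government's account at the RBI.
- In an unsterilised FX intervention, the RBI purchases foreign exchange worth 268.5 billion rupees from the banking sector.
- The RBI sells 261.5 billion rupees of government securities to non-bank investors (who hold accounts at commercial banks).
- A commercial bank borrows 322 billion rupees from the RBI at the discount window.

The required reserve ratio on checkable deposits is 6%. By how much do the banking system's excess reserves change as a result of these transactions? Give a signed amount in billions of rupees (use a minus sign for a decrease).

+76.21 billion

OMO purchase (from banks) 6 billion rupees: reserves +6B, deposits 0.
Government account inflow 292 billion rupees: reserves −292B, deposits −292B.
FX purchase 268.5 billion rupees: reserves +268.5B, deposits 0.
Asset sale (to non-banks) 261.5 billion rupees: reserves −261.5B, deposits −261.5B.
Discount-window loan 322 billion rupees: reserves +322B, deposits 0.
Totals: Δreserves = +43B, Δdeposits = −553.5B.
Δrequired reserves = 6% × −553.5B = −33.21B.
Δexcess reserves = Δreserves − Δrequired = +43B − (−33.21B) = +76.21 billion.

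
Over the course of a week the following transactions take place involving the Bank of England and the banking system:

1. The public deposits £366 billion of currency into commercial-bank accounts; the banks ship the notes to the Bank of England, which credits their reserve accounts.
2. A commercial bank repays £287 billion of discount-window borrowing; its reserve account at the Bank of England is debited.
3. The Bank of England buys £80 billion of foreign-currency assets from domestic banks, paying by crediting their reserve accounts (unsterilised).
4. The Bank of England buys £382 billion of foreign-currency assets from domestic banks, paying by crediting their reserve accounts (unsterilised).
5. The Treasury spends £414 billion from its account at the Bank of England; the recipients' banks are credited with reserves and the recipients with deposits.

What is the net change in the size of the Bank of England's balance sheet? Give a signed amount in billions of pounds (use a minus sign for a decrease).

Bank of England balance sheet:
  Assets:      Loans to banks −£287B, Foreign assets +£462B
  Liabilities: Bank reserves +£955B, Currency in circulation −£366B, Government deposits −£414B
Change in total Bank of England assets = +£175 billion.

+£175 billion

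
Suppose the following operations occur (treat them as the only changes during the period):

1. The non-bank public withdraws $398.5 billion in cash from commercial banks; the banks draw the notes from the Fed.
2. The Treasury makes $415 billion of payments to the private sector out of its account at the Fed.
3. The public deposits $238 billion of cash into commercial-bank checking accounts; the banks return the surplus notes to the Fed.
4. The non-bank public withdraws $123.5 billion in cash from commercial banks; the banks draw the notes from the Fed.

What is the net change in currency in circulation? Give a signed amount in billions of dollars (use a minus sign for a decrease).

+$284 billion

Fed balance sheet:
  Assets:      no change
  Liabilities: Bank reserves +$131B, Currency in circulation +$284B, Government deposits −$415B
Commercial banking system:
  Assets:      Reserves at CB +$131B
  Liabilities: Checkable deposits +$131B
So the change in currency in circulation is +$284 billion.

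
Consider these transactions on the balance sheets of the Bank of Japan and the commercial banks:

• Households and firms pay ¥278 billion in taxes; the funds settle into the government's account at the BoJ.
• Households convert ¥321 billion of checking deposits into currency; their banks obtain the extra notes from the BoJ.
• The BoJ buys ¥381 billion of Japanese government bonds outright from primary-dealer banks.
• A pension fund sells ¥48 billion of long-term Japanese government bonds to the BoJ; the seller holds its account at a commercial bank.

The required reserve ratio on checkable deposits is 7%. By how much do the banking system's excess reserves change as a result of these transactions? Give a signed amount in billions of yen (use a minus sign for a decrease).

-¥131.43 billion

Government account inflow ¥278 billion: reserves −¥278B, deposits −¥278B.
Currency withdrawal ¥321 billion: reserves −¥321B, deposits −¥321B.
OMO purchase (from banks) ¥381 billion: reserves +¥381B, deposits 0.
Asset purchase (from non-banks) ¥48 billion: reserves +¥48B, deposits +¥48B.
Totals: Δreserves = −¥170B, Δdeposits = −¥551B.
Δrequired reserves = 7% × −¥551B = −¥38.57B.
Δexcess reserves = Δreserves − Δrequired = −¥170B − (−¥38.57B) = -¥131.43 billion.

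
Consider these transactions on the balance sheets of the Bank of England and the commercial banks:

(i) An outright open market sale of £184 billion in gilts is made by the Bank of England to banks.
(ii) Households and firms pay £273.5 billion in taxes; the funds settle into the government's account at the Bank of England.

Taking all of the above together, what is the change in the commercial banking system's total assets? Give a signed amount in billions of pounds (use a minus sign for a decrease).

Bank of England balance sheet:
  Assets:      Securities −£184B
  Liabilities: Bank reserves −£457.5B, Government deposits +£273.5B
Commercial banking system:
  Assets:      Reserves at CB −£457.5B, Securities +£184B
  Liabilities: Checkable deposits −£273.5B
Change in total bank assets = -£273.5 billion.

-£273.5 billion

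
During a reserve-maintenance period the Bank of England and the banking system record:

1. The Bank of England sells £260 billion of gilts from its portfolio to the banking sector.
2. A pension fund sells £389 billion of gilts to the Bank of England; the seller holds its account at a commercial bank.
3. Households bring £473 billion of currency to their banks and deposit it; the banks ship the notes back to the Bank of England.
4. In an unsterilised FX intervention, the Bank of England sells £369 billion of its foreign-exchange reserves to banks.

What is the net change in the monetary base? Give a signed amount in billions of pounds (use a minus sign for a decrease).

-£240 billion

Bank of England balance sheet:
  Assets:      Securities +£129B, Foreign assets −£369B
  Liabilities: Bank reserves +£233B, Currency in circulation −£473B
Monetary base = currency + reserves: −£473B + (+£233B) = -£240 billion.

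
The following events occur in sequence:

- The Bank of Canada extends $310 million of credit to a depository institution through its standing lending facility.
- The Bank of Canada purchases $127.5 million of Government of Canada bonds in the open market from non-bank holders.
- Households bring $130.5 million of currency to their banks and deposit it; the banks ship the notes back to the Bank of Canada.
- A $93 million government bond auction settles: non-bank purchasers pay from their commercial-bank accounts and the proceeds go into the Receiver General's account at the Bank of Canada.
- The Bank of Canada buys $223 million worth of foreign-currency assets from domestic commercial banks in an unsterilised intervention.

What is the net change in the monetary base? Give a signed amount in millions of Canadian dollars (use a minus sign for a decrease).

Discount-window loan $310 million: Bank of Canada balance sheet expands → +$310M.
Asset purchase (from non-banks) $127.5 million: Bank of Canada balance sheet expands → +$127.5M.
Currency deposit $130.5 million: just a shift between currency and reserves — both are base money → 0.
Government account inflow $93 million: reserves shift to a non-base liability → −$93M.
FX purchase $223 million: Bank of Canada balance sheet expands → +$223M.
Net: 310 + 127.5 + 0 − 93 + 223 = +$567.5 million.

+$567.5 million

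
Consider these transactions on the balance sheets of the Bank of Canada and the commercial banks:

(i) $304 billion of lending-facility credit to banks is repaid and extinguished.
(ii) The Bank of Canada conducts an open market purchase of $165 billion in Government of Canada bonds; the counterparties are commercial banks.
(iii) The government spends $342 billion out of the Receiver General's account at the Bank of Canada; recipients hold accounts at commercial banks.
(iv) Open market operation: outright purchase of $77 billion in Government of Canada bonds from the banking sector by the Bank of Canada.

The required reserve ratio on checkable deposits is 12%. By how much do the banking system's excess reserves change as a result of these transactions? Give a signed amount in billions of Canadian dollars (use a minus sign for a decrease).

+$238.96 billion

Discount-window repayment $304 billion: reserves −$304B, deposits 0.
OMO purchase (from banks) $165 billion: reserves +$165B, deposits 0.
Government spending $342 billion: reserves +$342B, deposits +$342B.
OMO purchase (from banks) $77 billion: reserves +$77B, deposits 0.
Totals: Δreserves = +$280B, Δdeposits = +$342B.
Δrequired reserves = 12% × +$342B = +$41.04B.
Δexcess reserves = Δreserves − Δrequired = +$280B − (+$41.04B) = +$238.96 billion.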